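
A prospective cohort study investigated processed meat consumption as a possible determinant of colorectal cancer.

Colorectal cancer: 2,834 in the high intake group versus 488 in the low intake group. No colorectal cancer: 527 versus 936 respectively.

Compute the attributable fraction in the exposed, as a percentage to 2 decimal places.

59.36

From the description: a = 2834, b = 527, c = 488, d = 936.
Risk in exposed = 2834/3361 = 0.84320; risk in unexposed = 488/1424 = 0.34270.
RR = 0.84320/0.34270 = 2.46049
AR% = (RR − 1)/RR × 100 = (2.46049 − 1)/2.46049 × 100 = 59.3577%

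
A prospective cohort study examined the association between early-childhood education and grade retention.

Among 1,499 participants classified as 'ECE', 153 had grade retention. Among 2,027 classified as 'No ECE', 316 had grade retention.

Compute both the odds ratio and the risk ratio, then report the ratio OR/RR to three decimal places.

0.940

From the description: a = 153, b = 1346, c = 316, d = 1711.
OR = (153·1711)/(1346·316) = 261783/425336 = 0.61547
Risk in exposed = 153/1499 = 0.10207; risk in unexposed = 316/2027 = 0.15590; RR = 0.65472
OR/RR = 0.61547 / 0.65472 = 0.94005
The outcome is not rare, so the OR lies further from 1 than the RR.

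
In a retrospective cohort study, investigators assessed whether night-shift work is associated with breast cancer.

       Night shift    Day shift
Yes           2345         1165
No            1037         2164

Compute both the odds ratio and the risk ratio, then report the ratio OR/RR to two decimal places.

Reading the table with exposure as columns: a = 2345 (Night shift, case), b = 1037 (Night shift, non-case), c = 1165 (Day shift, case), d = 2164.
OR = (2345·2164)/(1037·1165) = 5074580/1208105 = 4.20045
Risk in exposed = 2345/3382 = 0.69338; risk in unexposed = 1165/3329 = 0.34995; RR = 1.98133
OR/RR = 4.20045 / 1.98133 = 2.12001
The outcome is not rare, so the OR lies further from 1 than the RR.

2.12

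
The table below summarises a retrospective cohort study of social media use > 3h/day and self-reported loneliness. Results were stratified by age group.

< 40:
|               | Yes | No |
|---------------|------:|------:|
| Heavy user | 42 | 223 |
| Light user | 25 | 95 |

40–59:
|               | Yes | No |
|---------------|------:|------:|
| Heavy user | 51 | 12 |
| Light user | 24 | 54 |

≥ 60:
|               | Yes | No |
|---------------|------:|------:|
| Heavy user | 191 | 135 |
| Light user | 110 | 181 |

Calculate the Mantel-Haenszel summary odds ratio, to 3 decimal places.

2.117

OR_MH = Σ(aᵢdᵢ/nᵢ) / Σ(bᵢcᵢ/nᵢ), where nᵢ is the stratum total.
Stratum 1 (< 40): n = 385; a·d/n = 42·95/385 = 10.3636; b·c/n = 223·25/385 = 14.4805
Stratum 2 (40–59): n = 141; a·d/n = 51·54/141 = 19.5319; b·c/n = 12·24/141 = 2.0426
Stratum 3 (≥ 60): n = 617; a·d/n = 191·181/617 = 56.0308; b·c/n = 135·110/617 = 24.0681
OR_MH = (10.3636 + 19.5319 + 56.0308) / (14.4805 + 2.0426 + 24.0681) = 85.9263 / 40.5911 = 2.11687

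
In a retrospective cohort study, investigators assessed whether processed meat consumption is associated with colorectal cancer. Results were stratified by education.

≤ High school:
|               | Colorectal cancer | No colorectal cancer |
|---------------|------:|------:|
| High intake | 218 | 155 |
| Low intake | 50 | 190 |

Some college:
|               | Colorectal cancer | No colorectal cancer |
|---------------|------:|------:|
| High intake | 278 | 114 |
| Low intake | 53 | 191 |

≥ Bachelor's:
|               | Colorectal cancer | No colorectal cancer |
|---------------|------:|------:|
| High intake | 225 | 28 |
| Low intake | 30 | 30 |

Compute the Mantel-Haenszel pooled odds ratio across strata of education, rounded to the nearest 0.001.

6.953

OR_MH = Σ(aᵢdᵢ/nᵢ) / Σ(bᵢcᵢ/nᵢ), where nᵢ is the stratum total.
Stratum 1 (≤ High school): n = 613; a·d/n = 218·190/613 = 67.5693; b·c/n = 155·50/613 = 12.6427
Stratum 2 (Some college): n = 636; a·d/n = 278·191/636 = 83.4874; b·c/n = 114·53/636 = 9.5000
Stratum 3 (≥ Bachelor's): n = 313; a·d/n = 225·30/313 = 21.5655; b·c/n = 28·30/313 = 2.6837
OR_MH = (67.5693 + 83.4874 + 21.5655) / (12.6427 + 9.5000 + 2.6837) = 172.6222 / 24.8264 = 6.95316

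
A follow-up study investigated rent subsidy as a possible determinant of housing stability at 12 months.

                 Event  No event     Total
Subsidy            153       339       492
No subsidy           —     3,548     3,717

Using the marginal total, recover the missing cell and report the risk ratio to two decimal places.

The missing cell is in the unexposed row: 3717 − 3548 = 169.
So a = 153, b = 339, c = 169, d = 3548.
RR = [a/(a+b)] / [c/(c+d)] = (153/492) / (169/3717) = 0.31098/0.04547 = 6.83962

6.84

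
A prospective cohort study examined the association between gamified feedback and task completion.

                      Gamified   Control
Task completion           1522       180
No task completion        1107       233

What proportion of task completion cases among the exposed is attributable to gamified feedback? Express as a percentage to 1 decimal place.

24.7

Reading the table with exposure as columns: a = 1522 (Gamified, case), b = 1107 (Gamified, non-case), c = 180 (Control, case), d = 233.
Risk in exposed = 1522/2629 = 0.57893; risk in unexposed = 180/413 = 0.43584.
RR = 0.57893/0.43584 = 1.32832
AR% = (RR − 1)/RR × 100 = (1.32832 − 1)/1.32832 × 100 = 24.7167%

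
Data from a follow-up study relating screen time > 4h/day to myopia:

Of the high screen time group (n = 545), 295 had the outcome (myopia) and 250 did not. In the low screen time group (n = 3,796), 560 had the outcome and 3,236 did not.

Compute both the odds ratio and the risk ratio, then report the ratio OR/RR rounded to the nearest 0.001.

1.858

From the description: a = 295, b = 250, c = 560, d = 3236.
OR = (295·3236)/(250·560) = 954620/140000 = 6.81871
Risk in exposed = 295/545 = 0.54128; risk in unexposed = 560/3796 = 0.14752; RR = 3.66913
OR/RR = 6.81871 / 3.66913 = 1.85840
The outcome is not rare, so the OR lies further from 1 than the RR.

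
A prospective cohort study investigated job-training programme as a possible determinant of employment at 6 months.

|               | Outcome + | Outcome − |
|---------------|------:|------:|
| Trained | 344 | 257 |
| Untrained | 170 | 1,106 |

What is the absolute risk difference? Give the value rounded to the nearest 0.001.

Cells: a = 344, b = 257, c = 170, d = 1106.
Risk in exposed = 344/601 = 0.572379; risk in unexposed = 170/1276 = 0.133229.
Risk difference = 0.572379 − 0.133229 = 0.439151

0.439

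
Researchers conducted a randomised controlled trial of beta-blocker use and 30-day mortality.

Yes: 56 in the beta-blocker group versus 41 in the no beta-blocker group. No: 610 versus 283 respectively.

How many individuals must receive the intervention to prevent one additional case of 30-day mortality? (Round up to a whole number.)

Risk in treated group = 56/666 = 0.08408; risk in control = 41/324 = 0.12654.
Absolute risk reduction = 0.12654 − 0.08408 = 0.04246
NNT = 1 / ARR = 1 / 0.04246 = 23.552 → round up → 24

24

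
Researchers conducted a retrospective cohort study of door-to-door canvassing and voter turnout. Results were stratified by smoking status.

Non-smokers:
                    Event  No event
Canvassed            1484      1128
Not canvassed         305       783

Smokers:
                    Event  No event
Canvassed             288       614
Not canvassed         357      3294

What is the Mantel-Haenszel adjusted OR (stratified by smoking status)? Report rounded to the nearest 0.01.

OR_MH = Σ(aᵢdᵢ/nᵢ) / Σ(bᵢcᵢ/nᵢ), where nᵢ is the stratum total.
Stratum 1 (Non-smokers): n = 3700; a·d/n = 1484·783/3700 = 314.0465; b·c/n = 1128·305/3700 = 92.9838
Stratum 2 (Smokers): n = 4553; a·d/n = 288·3294/4553 = 208.3620; b·c/n = 614·357/4553 = 48.1436
OR_MH = (314.0465 + 208.3620) / (92.9838 + 48.1436) = 522.4084 / 141.1274 = 3.70168

3.70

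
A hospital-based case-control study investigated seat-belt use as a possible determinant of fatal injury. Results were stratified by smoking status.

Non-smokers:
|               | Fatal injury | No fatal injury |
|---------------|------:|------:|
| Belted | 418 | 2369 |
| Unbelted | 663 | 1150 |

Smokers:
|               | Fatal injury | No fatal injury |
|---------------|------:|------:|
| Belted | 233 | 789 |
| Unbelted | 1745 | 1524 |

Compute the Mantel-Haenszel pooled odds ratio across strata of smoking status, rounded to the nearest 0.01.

0.28

OR_MH = Σ(aᵢdᵢ/nᵢ) / Σ(bᵢcᵢ/nᵢ), where nᵢ is the stratum total.
Stratum 1 (Non-smokers): n = 4600; a·d/n = 418·1150/4600 = 104.5000; b·c/n = 2369·663/4600 = 341.4450
Stratum 2 (Smokers): n = 4291; a·d/n = 233·1524/4291 = 82.7527; b·c/n = 789·1745/4291 = 320.8588
OR_MH = (104.5000 + 82.7527) / (341.4450 + 320.8588) = 187.2527 / 662.3038 = 0.28273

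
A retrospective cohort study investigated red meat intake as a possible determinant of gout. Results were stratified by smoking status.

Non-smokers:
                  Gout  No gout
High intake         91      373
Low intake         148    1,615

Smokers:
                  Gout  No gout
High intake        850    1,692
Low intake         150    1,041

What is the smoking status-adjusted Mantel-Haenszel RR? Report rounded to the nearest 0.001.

RR_MH = Σ(aᵢ·n₀ᵢ/nᵢ) / Σ(cᵢ·n₁ᵢ/nᵢ), with n₁ᵢ = aᵢ+bᵢ (exposed), n₀ᵢ = cᵢ+dᵢ (unexposed), nᵢ = n₁ᵢ+n₀ᵢ.
Stratum 1 (Non-smokers): n₁ = 464, n₀ = 1763, n = 2227; a·n₀/n = 91·1763/2227 = 72.0400; c·n₁/n = 148·464/2227 = 30.8361
Stratum 2 (Smokers): n₁ = 2542, n₀ = 1191, n = 3733; a·n₀/n = 850·1191/3733 = 271.1894; c·n₁/n = 150·2542/3733 = 102.1430
RR_MH = (72.0400 + 271.1894) / (30.8361 + 102.1430) = 343.2294 / 132.9792 = 2.58108

2.581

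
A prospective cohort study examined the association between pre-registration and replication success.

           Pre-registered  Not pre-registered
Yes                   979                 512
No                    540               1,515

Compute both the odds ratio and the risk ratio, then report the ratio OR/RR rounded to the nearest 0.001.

Reading the table with exposure as columns: a = 979 (Pre-registered, case), b = 540 (Pre-registered, non-case), c = 512 (Not pre-registered, case), d = 1515.
OR = (979·1515)/(540·512) = 1483185/276480 = 5.36453
Risk in exposed = 979/1519 = 0.64450; risk in unexposed = 512/2027 = 0.25259; RR = 2.55158
OR/RR = 5.36453 / 2.55158 = 2.10244
The outcome is not rare, so the OR lies further from 1 than the RR.

2.102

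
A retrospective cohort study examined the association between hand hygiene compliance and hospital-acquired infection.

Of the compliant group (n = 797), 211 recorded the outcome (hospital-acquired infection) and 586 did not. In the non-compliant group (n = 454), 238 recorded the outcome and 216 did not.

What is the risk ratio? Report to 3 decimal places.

From the description: a = 211, b = 586, c = 238, d = 216.
Risk in exposed = 211/797 = 0.26474; risk in unexposed = 238/454 = 0.52423.
RR = 0.26474 / 0.52423 = 0.50501
The risk is 49% lower among the exposed than among the unexposed.

0.505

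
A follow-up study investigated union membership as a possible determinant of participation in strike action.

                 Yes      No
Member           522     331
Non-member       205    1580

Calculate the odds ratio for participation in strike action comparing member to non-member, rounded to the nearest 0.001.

Cells: a = 522, b = 331, c = 205, d = 1580.
OR = (a·d)/(b·c) = (522 × 1580) / (331 × 205) = 824760 / 67855 = 12.15474
The odds of participation in strike action are about 12.15 times as high in the member group.

12.155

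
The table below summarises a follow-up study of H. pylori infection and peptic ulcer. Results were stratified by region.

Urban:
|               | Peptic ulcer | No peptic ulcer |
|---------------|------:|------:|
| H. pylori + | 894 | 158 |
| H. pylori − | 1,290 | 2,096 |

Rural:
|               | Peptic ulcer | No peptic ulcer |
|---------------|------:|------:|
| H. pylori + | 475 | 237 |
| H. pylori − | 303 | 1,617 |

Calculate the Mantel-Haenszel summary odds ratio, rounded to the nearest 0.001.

OR_MH = Σ(aᵢdᵢ/nᵢ) / Σ(bᵢcᵢ/nᵢ), where nᵢ is the stratum total.
Stratum 1 (Urban): n = 4438; a·d/n = 894·2096/4438 = 422.2226; b·c/n = 158·1290/4438 = 45.9261
Stratum 2 (Rural): n = 2632; a·d/n = 475·1617/2632 = 291.8218; b·c/n = 237·303/2632 = 27.2838
OR_MH = (422.2226 + 291.8218) / (45.9261 + 27.2838) = 714.0444 / 73.2099 = 9.75339

9.753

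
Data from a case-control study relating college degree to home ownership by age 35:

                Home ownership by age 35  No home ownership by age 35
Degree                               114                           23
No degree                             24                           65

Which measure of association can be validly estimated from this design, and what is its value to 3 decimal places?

13.424

Cells: a = 114, b = 23, c = 24, d = 65.
This is a case-control study: participants were sampled on outcome status, so risks in the source population cannot be estimated directly — relative risk is not valid here. The odds ratio is the appropriate measure.
OR = (a·d)/(b·c) = (114 × 65) / (23 × 24) = 7410 / 552 = 13.42391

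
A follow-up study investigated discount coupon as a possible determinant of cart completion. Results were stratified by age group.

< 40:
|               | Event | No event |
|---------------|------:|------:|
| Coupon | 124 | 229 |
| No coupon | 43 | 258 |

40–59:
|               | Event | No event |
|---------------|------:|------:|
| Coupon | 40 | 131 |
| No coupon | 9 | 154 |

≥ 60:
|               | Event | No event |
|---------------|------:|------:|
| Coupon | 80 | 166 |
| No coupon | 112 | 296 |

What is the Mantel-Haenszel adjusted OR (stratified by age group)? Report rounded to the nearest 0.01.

OR_MH = Σ(aᵢdᵢ/nᵢ) / Σ(bᵢcᵢ/nᵢ), where nᵢ is the stratum total.
Stratum 1 (< 40): n = 654; a·d/n = 124·258/654 = 48.9174; b·c/n = 229·43/654 = 15.0566
Stratum 2 (40–59): n = 334; a·d/n = 40·154/334 = 18.4431; b·c/n = 131·9/334 = 3.5299
Stratum 3 (≥ 60): n = 654; a·d/n = 80·296/654 = 36.2080; b·c/n = 166·112/654 = 28.4281
OR_MH = (48.9174 + 18.4431 + 36.2080) / (15.0566 + 3.5299 + 28.4281) = 103.5685 / 47.0146 = 2.20290

2.20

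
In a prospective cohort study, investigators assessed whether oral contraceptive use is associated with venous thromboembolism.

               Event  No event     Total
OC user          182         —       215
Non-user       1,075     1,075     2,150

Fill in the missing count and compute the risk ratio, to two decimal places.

The missing cell is in the exposed row: 215 − 182 = 33.
So a = 182, b = 33, c = 1075, d = 1075.
RR = [a/(a+b)] / [c/(c+d)] = (182/215) / (1075/2150) = 0.84651/0.50000 = 1.69302

1.69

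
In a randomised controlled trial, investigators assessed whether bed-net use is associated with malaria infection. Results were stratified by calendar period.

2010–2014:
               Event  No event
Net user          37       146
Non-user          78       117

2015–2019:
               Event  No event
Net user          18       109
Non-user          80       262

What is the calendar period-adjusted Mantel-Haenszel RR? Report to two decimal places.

0.54

RR_MH = Σ(aᵢ·n₀ᵢ/nᵢ) / Σ(cᵢ·n₁ᵢ/nᵢ), with n₁ᵢ = aᵢ+bᵢ (exposed), n₀ᵢ = cᵢ+dᵢ (unexposed), nᵢ = n₁ᵢ+n₀ᵢ.
Stratum 1 (2010–2014): n₁ = 183, n₀ = 195, n = 378; a·n₀/n = 37·195/378 = 19.0873; c·n₁/n = 78·183/378 = 37.7619
Stratum 2 (2015–2019): n₁ = 127, n₀ = 342, n = 469; a·n₀/n = 18·342/469 = 13.1258; c·n₁/n = 80·127/469 = 21.6631
RR_MH = (19.0873 + 13.1258) / (37.7619 + 21.6631) = 32.2131 / 59.4250 = 0.54208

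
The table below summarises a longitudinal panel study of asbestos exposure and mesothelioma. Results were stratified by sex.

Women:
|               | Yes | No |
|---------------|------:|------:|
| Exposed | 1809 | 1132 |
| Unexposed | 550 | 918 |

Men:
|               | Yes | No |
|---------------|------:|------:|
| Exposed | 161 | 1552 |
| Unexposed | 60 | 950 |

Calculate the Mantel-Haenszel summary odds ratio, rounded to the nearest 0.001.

2.468

OR_MH = Σ(aᵢdᵢ/nᵢ) / Σ(bᵢcᵢ/nᵢ), where nᵢ is the stratum total.
Stratum 1 (Women): n = 4409; a·d/n = 1809·918/4409 = 376.6528; b·c/n = 1132·550/4409 = 141.2112
Stratum 2 (Men): n = 2723; a·d/n = 161·950/2723 = 56.1697; b·c/n = 1552·60/2723 = 34.1976
OR_MH = (376.6528 + 56.1697) / (141.2112 + 34.1976) = 432.8224 / 175.4087 = 2.46751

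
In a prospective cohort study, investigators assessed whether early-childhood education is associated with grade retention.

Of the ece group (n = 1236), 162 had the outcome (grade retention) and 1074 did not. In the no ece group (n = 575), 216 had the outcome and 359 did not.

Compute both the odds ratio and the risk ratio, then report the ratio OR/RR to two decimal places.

0.72

From the description: a = 162, b = 1074, c = 216, d = 359.
OR = (162·359)/(1074·216) = 58158/231984 = 0.25070
Risk in exposed = 162/1236 = 0.13107; risk in unexposed = 216/575 = 0.37565; RR = 0.34891
OR/RR = 0.25070 / 0.34891 = 0.71852
The outcome is not rare, so the OR lies further from 1 than the RR.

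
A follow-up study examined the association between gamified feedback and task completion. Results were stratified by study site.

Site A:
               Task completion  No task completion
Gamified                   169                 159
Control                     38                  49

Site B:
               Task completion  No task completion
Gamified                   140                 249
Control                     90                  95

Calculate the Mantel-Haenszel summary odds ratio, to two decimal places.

OR_MH = Σ(aᵢdᵢ/nᵢ) / Σ(bᵢcᵢ/nᵢ), where nᵢ is the stratum total.
Stratum 1 (Site A): n = 415; a·d/n = 169·49/415 = 19.9542; b·c/n = 159·38/415 = 14.5590
Stratum 2 (Site B): n = 574; a·d/n = 140·95/574 = 23.1707; b·c/n = 249·90/574 = 39.0418
OR_MH = (19.9542 + 23.1707) / (14.5590 + 39.0418) = 43.1249 / 53.6008 = 0.80456

0.80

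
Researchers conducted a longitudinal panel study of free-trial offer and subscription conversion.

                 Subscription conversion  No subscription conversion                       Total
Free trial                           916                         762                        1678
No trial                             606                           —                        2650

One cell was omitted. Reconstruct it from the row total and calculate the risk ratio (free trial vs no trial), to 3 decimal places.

The missing cell is in the unexposed row: 2650 − 606 = 2044.
So a = 916, b = 762, c = 606, d = 2044.
RR = [a/(a+b)] / [c/(c+d)] = (916/1678) / (606/2650) = 0.54589/0.22868 = 2.38713

2.387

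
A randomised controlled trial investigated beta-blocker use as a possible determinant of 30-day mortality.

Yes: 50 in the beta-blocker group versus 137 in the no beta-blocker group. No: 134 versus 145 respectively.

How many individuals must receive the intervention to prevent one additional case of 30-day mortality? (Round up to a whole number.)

Risk in treated group = 50/184 = 0.27174; risk in control = 137/282 = 0.48582.
Absolute risk reduction = 0.48582 − 0.27174 = 0.21408
NNT = 1 / ARR = 1 / 0.21408 = 4.671 → round up → 5

5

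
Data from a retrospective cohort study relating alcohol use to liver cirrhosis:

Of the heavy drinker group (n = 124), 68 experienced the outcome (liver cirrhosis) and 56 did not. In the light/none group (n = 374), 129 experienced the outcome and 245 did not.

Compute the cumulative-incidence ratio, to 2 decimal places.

1.59

From the description: a = 68, b = 56, c = 129, d = 245.
Risk in exposed = 68/124 = 0.54839; risk in unexposed = 129/374 = 0.34492.
RR = 0.54839 / 0.34492 = 1.58990
The risk among the exposed is 1.59 times that among the unexposed.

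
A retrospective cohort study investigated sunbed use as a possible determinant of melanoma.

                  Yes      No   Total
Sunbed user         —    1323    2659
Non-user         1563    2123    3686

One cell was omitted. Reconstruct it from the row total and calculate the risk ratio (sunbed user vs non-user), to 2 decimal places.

1.18

The missing cell is in the exposed row: 2659 − 1323 = 1336.
So a = 1336, b = 1323, c = 1563, d = 2123.
RR = [a/(a+b)] / [c/(c+d)] = (1336/2659) / (1563/3686) = 0.50244/0.42404 = 1.18491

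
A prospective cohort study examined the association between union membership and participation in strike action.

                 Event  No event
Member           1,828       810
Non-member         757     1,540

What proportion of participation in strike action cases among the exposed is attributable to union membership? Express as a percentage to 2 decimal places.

52.44

Cells: a = 1828, b = 810, c = 757, d = 1540.
Risk in exposed = 1828/2638 = 0.69295; risk in unexposed = 757/2297 = 0.32956.
RR = 0.69295/0.32956 = 2.10265
AR% = (RR − 1)/RR × 100 = (2.10265 − 1)/2.10265 × 100 = 52.4409%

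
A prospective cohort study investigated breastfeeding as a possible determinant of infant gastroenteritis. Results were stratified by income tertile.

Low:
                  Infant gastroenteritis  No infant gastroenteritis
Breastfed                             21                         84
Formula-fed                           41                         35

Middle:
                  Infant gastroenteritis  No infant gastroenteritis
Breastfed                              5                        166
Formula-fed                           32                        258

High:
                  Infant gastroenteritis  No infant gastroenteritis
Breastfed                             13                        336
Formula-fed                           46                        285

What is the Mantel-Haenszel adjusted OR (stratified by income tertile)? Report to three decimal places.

0.231

OR_MH = Σ(aᵢdᵢ/nᵢ) / Σ(bᵢcᵢ/nᵢ), where nᵢ is the stratum total.
Stratum 1 (Low): n = 181; a·d/n = 21·35/181 = 4.0608; b·c/n = 84·41/181 = 19.0276
Stratum 2 (Middle): n = 461; a·d/n = 5·258/461 = 2.7983; b·c/n = 166·32/461 = 11.5228
Stratum 3 (High): n = 680; a·d/n = 13·285/680 = 5.4485; b·c/n = 336·46/680 = 22.7294
OR_MH = (4.0608 + 2.7983 + 5.4485) / (19.0276 + 11.5228 + 22.7294) = 12.3076 / 53.2798 = 0.23100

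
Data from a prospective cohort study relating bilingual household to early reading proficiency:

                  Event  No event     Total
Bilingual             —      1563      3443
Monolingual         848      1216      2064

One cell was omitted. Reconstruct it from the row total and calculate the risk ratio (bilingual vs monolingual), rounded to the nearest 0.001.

1.329

The missing cell is in the exposed row: 3443 − 1563 = 1880.
So a = 1880, b = 1563, c = 848, d = 1216.
RR = [a/(a+b)] / [c/(c+d)] = (1880/3443) / (848/2064) = 0.54604/0.41085 = 1.32903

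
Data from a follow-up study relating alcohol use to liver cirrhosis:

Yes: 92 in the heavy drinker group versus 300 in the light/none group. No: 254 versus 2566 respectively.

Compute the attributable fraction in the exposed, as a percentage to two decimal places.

60.63

From the description: a = 92, b = 254, c = 300, d = 2566.
Risk in exposed = 92/346 = 0.26590; risk in unexposed = 300/2866 = 0.10468.
RR = 0.26590/0.10468 = 2.54019
AR% = (RR − 1)/RR × 100 = (2.54019 − 1)/2.54019 × 100 = 60.6329%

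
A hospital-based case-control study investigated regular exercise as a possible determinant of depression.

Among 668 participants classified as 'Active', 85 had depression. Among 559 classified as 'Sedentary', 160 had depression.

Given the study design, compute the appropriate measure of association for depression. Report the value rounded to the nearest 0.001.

0.364

From the description: a = 85, b = 583, c = 160, d = 399.
This is a hospital-based case-control study: participants were sampled on outcome status, so risks in the source population cannot be estimated directly — relative risk is not valid here. The odds ratio is the appropriate measure.
OR = (a·d)/(b·c) = (85 × 399) / (583 × 160) = 33915 / 93280 = 0.36358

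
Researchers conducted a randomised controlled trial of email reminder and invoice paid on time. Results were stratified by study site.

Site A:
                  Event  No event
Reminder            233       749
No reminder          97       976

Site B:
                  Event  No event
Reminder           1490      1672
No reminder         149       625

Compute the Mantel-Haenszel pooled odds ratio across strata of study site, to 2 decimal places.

OR_MH = Σ(aᵢdᵢ/nᵢ) / Σ(bᵢcᵢ/nᵢ), where nᵢ is the stratum total.
Stratum 1 (Site A): n = 2055; a·d/n = 233·976/2055 = 110.6608; b·c/n = 749·97/2055 = 35.3543
Stratum 2 (Site B): n = 3936; a·d/n = 1490·625/3936 = 236.5981; b·c/n = 1672·149/3936 = 63.2947
OR_MH = (110.6608 + 236.5981) / (35.3543 + 63.2947) = 347.2589 / 98.6490 = 3.52015

3.52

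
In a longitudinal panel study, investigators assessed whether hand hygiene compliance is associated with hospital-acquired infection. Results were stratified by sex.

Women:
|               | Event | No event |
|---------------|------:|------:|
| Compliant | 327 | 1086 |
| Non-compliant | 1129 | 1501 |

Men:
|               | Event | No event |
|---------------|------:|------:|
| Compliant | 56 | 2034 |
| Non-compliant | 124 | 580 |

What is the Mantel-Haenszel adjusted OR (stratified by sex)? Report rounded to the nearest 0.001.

0.338

OR_MH = Σ(aᵢdᵢ/nᵢ) / Σ(bᵢcᵢ/nᵢ), where nᵢ is the stratum total.
Stratum 1 (Women): n = 4043; a·d/n = 327·1501/4043 = 121.4017; b·c/n = 1086·1129/4043 = 303.2634
Stratum 2 (Men): n = 2794; a·d/n = 56·580/2794 = 11.6249; b·c/n = 2034·124/2794 = 90.2706
OR_MH = (121.4017 + 11.6249) / (303.2634 + 90.2706) = 133.0266 / 393.5340 = 0.33803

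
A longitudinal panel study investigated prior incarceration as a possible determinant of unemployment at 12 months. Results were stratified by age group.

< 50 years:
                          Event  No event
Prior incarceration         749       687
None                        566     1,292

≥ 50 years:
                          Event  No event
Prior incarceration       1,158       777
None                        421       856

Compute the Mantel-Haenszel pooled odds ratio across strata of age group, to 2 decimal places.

2.74

OR_MH = Σ(aᵢdᵢ/nᵢ) / Σ(bᵢcᵢ/nᵢ), where nᵢ is the stratum total.
Stratum 1 (< 50 years): n = 3294; a·d/n = 749·1292/3294 = 293.7790; b·c/n = 687·566/3294 = 118.0455
Stratum 2 (≥ 50 years): n = 3212; a·d/n = 1158·856/3212 = 308.6077; b·c/n = 777·421/3212 = 101.8422
OR_MH = (293.7790 + 308.6077) / (118.0455 + 101.8422) = 602.3867 / 219.8877 = 2.73952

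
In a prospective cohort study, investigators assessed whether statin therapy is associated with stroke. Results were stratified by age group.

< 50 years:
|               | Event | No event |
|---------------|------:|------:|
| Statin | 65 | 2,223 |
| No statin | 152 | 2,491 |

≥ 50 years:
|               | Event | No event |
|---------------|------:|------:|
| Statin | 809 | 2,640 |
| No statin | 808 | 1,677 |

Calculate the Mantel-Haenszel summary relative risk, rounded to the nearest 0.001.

0.692

RR_MH = Σ(aᵢ·n₀ᵢ/nᵢ) / Σ(cᵢ·n₁ᵢ/nᵢ), with n₁ᵢ = aᵢ+bᵢ (exposed), n₀ᵢ = cᵢ+dᵢ (unexposed), nᵢ = n₁ᵢ+n₀ᵢ.
Stratum 1 (< 50 years): n₁ = 2288, n₀ = 2643, n = 4931; a·n₀/n = 65·2643/4931 = 34.8398; c·n₁/n = 152·2288/4931 = 70.5285
Stratum 2 (≥ 50 years): n₁ = 3449, n₀ = 2485, n = 5934; a·n₀/n = 809·2485/5934 = 338.7875; c·n₁/n = 808·3449/5934 = 469.6313
RR_MH = (34.8398 + 338.7875) / (70.5285 + 469.6313) = 373.6273 / 540.1598 = 0.69170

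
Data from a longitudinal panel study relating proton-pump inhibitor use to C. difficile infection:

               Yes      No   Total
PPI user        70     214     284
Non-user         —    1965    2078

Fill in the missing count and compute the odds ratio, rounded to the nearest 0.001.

The missing cell is in the unexposed row: 2078 − 1965 = 113.
So a = 70, b = 214, c = 113, d = 1965.
OR = (a·d)/(b·c) = (70 × 1965) / (214 × 113) = 137550 / 24182 = 5.68812

5.688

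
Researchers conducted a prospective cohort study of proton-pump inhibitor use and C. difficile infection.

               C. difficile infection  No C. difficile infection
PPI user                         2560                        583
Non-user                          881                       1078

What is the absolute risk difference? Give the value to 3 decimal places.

Cells: a = 2560, b = 583, c = 881, d = 1078.
Risk in exposed = 2560/3143 = 0.814508; risk in unexposed = 881/1959 = 0.449719.
Risk difference = 0.814508 − 0.449719 = 0.364789

0.365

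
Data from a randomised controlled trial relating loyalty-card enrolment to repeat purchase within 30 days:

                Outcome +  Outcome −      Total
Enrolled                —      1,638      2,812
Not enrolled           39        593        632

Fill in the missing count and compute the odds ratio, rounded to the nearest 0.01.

10.90

The missing cell is in the exposed row: 2812 − 1638 = 1174.
So a = 1174, b = 1638, c = 39, d = 593.
OR = (a·d)/(b·c) = (1174 × 593) / (1638 × 39) = 696182 / 63882 = 10.89794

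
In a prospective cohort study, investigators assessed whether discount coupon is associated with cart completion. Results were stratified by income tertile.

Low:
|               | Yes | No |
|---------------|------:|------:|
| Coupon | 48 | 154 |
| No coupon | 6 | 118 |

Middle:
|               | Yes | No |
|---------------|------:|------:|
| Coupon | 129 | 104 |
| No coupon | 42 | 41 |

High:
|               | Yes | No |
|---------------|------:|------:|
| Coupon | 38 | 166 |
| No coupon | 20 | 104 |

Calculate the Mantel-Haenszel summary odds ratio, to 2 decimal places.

1.72

OR_MH = Σ(aᵢdᵢ/nᵢ) / Σ(bᵢcᵢ/nᵢ), where nᵢ is the stratum total.
Stratum 1 (Low): n = 326; a·d/n = 48·118/326 = 17.3742; b·c/n = 154·6/326 = 2.8344
Stratum 2 (Middle): n = 316; a·d/n = 129·41/316 = 16.7373; b·c/n = 104·42/316 = 13.8228
Stratum 3 (High): n = 328; a·d/n = 38·104/328 = 12.0488; b·c/n = 166·20/328 = 10.1220
OR_MH = (17.3742 + 16.7373 + 12.0488) / (2.8344 + 13.8228 + 10.1220) = 46.1604 / 26.7791 = 1.72375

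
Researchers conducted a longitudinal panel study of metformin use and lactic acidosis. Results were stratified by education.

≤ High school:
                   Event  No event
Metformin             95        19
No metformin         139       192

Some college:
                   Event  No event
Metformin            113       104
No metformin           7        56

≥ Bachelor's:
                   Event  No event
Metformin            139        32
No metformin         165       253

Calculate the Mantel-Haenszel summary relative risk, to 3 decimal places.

2.190

RR_MH = Σ(aᵢ·n₀ᵢ/nᵢ) / Σ(cᵢ·n₁ᵢ/nᵢ), with n₁ᵢ = aᵢ+bᵢ (exposed), n₀ᵢ = cᵢ+dᵢ (unexposed), nᵢ = n₁ᵢ+n₀ᵢ.
Stratum 1 (≤ High school): n₁ = 114, n₀ = 331, n = 445; a·n₀/n = 95·331/445 = 70.6629; c·n₁/n = 139·114/445 = 35.6090
Stratum 2 (Some college): n₁ = 217, n₀ = 63, n = 280; a·n₀/n = 113·63/280 = 25.4250; c·n₁/n = 7·217/280 = 5.4250
Stratum 3 (≥ Bachelor's): n₁ = 171, n₀ = 418, n = 589; a·n₀/n = 139·418/589 = 98.6452; c·n₁/n = 165·171/589 = 47.9032
RR_MH = (70.6629 + 25.4250 + 98.6452) / (35.6090 + 5.4250 + 47.9032) = 194.7331 / 88.9372 = 2.18956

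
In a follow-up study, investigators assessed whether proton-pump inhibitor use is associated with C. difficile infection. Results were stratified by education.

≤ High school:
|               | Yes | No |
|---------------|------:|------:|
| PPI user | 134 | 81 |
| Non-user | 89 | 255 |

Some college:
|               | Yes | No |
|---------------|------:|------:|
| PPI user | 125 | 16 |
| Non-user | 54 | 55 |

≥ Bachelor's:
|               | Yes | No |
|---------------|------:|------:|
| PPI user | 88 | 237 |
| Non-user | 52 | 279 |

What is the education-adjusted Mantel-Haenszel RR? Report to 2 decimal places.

RR_MH = Σ(aᵢ·n₀ᵢ/nᵢ) / Σ(cᵢ·n₁ᵢ/nᵢ), with n₁ᵢ = aᵢ+bᵢ (exposed), n₀ᵢ = cᵢ+dᵢ (unexposed), nᵢ = n₁ᵢ+n₀ᵢ.
Stratum 1 (≤ High school): n₁ = 215, n₀ = 344, n = 559; a·n₀/n = 134·344/559 = 82.4615; c·n₁/n = 89·215/559 = 34.2308
Stratum 2 (Some college): n₁ = 141, n₀ = 109, n = 250; a·n₀/n = 125·109/250 = 54.5000; c·n₁/n = 54·141/250 = 30.4560
Stratum 3 (≥ Bachelor's): n₁ = 325, n₀ = 331, n = 656; a·n₀/n = 88·331/656 = 44.4024; c·n₁/n = 52·325/656 = 25.7622
RR_MH = (82.4615 + 54.5000 + 44.4024) / (34.2308 + 30.4560 + 25.7622) = 181.3640 / 90.4490 = 2.00515

2.01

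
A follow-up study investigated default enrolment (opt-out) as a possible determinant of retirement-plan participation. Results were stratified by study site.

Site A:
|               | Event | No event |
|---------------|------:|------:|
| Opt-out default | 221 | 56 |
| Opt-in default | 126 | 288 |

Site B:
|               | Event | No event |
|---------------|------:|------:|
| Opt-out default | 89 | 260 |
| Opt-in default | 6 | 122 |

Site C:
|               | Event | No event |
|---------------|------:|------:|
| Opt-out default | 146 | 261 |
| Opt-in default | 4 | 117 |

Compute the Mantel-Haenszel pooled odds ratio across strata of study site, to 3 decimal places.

OR_MH = Σ(aᵢdᵢ/nᵢ) / Σ(bᵢcᵢ/nᵢ), where nᵢ is the stratum total.
Stratum 1 (Site A): n = 691; a·d/n = 221·288/691 = 92.1100; b·c/n = 56·126/691 = 10.2113
Stratum 2 (Site B): n = 477; a·d/n = 89·122/477 = 22.7631; b·c/n = 260·6/477 = 3.2704
Stratum 3 (Site C): n = 528; a·d/n = 146·117/528 = 32.3523; b·c/n = 261·4/528 = 1.9773
OR_MH = (92.1100 + 22.7631 + 32.3523) / (10.2113 + 3.2704 + 1.9773) = 147.2254 / 15.4590 = 9.52360

9.524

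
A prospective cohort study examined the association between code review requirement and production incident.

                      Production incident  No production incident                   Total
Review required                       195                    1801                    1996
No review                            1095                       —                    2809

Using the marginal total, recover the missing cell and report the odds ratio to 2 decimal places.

The missing cell is in the unexposed row: 2809 − 1095 = 1714.
So a = 195, b = 1801, c = 1095, d = 1714.
OR = (a·d)/(b·c) = (195 × 1714) / (1801 × 1095) = 334230 / 1972095 = 0.16948

0.17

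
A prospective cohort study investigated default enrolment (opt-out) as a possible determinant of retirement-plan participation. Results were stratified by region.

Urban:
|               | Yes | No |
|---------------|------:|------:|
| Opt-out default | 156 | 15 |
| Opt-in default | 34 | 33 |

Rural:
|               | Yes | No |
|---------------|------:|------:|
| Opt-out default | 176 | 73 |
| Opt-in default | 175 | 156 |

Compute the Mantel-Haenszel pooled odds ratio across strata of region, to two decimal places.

2.85

OR_MH = Σ(aᵢdᵢ/nᵢ) / Σ(bᵢcᵢ/nᵢ), where nᵢ is the stratum total.
Stratum 1 (Urban): n = 238; a·d/n = 156·33/238 = 21.6303; b·c/n = 15·34/238 = 2.1429
Stratum 2 (Rural): n = 580; a·d/n = 176·156/580 = 47.3379; b·c/n = 73·175/580 = 22.0259
OR_MH = (21.6303 + 47.3379) / (2.1429 + 22.0259) = 68.9682 / 24.1687 = 2.85361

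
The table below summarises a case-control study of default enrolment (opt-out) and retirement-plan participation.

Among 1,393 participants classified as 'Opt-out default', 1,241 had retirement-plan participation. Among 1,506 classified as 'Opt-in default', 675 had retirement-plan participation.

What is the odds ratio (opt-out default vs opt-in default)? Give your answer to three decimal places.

From the description: a = 1241, b = 152, c = 675, d = 831.
OR = (a·d)/(b·c) = (1241 × 831) / (152 × 675) = 1031271 / 102600 = 10.05137
The odds of retirement-plan participation are about 10.05 times as high in the opt-out default group.

10.051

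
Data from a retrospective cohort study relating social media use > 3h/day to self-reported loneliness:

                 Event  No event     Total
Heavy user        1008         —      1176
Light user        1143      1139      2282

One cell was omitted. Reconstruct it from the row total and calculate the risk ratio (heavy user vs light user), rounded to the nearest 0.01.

1.71

The missing cell is in the exposed row: 1176 − 1008 = 168.
So a = 1008, b = 168, c = 1143, d = 1139.
RR = [a/(a+b)] / [c/(c+d)] = (1008/1176) / (1143/2282) = 0.85714/0.50088 = 1.71129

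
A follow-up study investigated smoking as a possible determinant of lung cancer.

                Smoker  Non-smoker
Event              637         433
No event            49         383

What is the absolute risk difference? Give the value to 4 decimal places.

Reading the table with exposure as columns: a = 637 (Smoker, case), b = 49 (Smoker, non-case), c = 433 (Non-smoker, case), d = 383.
Risk in exposed = 637/686 = 0.928571; risk in unexposed = 433/816 = 0.530637.
Risk difference = 0.928571 − 0.530637 = 0.397934

0.3979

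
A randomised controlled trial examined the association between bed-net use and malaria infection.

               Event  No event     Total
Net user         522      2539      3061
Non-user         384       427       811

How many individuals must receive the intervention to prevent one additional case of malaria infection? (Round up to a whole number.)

4

Risk in treated group = 522/3061 = 0.17053; risk in control = 384/811 = 0.47349.
Absolute risk reduction = 0.47349 − 0.17053 = 0.30296
NNT = 1 / ARR = 1 / 0.30296 = 3.301 → round up → 4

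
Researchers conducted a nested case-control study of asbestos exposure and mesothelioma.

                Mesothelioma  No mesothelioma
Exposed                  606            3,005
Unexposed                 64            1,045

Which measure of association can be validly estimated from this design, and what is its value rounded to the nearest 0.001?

3.293

Cells: a = 606, b = 3005, c = 64, d = 1045.
This is a nested case-control study: participants were sampled on outcome status, so risks in the source population cannot be estimated directly — relative risk is not valid here. The odds ratio is the appropriate measure.
OR = (a·d)/(b·c) = (606 × 1045) / (3005 × 64) = 633270 / 192320 = 3.29279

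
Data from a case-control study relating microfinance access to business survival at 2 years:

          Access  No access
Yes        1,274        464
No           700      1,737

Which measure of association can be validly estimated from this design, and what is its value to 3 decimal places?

6.813

Reading the table with exposure as columns: a = 1274 (Access, case), b = 700 (Access, non-case), c = 464 (No access, case), d = 1737.
This is a case-control study: participants were sampled on outcome status, so risks in the source population cannot be estimated directly — relative risk is not valid here. The odds ratio is the appropriate measure.
OR = (a·d)/(b·c) = (1274 × 1737) / (700 × 464) = 2212938 / 324800 = 6.81323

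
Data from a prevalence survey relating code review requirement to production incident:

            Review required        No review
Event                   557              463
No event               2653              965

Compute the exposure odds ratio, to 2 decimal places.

0.44

Reading the table with exposure as columns: a = 557 (Review required, case), b = 2653 (Review required, non-case), c = 463 (No review, case), d = 965.
OR = (a·d)/(b·c) = (557 × 965) / (2653 × 463) = 537505 / 1228339 = 0.43759
Exposure is associated with lower odds of production incident (OR = 0.44 < 1).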